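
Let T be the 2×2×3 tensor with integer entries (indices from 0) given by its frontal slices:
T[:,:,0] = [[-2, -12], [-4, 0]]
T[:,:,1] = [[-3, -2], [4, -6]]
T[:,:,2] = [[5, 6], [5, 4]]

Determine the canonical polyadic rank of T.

3

Lower bound: the mode-3 unfolding of T (rows indexed by k, columns by (i,j) = (0,0), (0,1), (1,0), (1,1)) is [[-2, -12, -4, 0], [-3, -2, 4, -6], [5, 6, 5, 4]].
There the 3×3 minor on rows k ∈ {0, 1, 2}, columns (i,j) ∈ {(0,0), (0,1), (1,0)} is det [[-2, -12, -4], [-3, -2, 4], [5, 6, 5]] = -320 ≠ 0, so this unfolding has rank ≥ 3; CP rank is at least every unfolding rank, so rank(T) ≥ 3. (Unfolding ranks only ever bound the CP rank from below — rank(T) can be strictly larger than all of them — so the matching upper bound has to come from an explicit 3-term decomposition.)
Upper bound: T is a sum of 3 rank-1 terms, T = [0, 1] ∘ [2, -1] ∘ [0, 2, 2] + [1, -1] ∘ [1, -2] ∘ [2, -1, 1] + [2, 1] ∘ [1, 2] ∘ [-2, -1, 2] (one valid choice — decompositions are not unique — normalised so each a, b is primitive with positive first nonzero entry; check it by expanding all entries), so rank(T) ≤ 3.
These bounds meet, so rank(T) = 3.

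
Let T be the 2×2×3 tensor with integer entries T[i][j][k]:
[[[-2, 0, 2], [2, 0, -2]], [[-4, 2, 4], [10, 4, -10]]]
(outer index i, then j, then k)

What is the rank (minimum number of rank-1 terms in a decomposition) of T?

Lower bound: in the mode-2 unfolding of T (rows indexed by j, columns by (i,k)) the 2×2 minor on rows j ∈ {0, 1}, columns (i,k) ∈ {(0,0), (1,0)} is det [[-2, -4], [2, 10]] = -12 ≠ 0, so that unfolding has rank ≥ 2 and hence rank(T) ≥ 2 (CP rank is at least every unfolding rank, though it can be larger).
Upper bound: with S_k = T[:,:,k], the two rank-1 terms a₁b₁ᵀ, a₂b₂ᵀ are the rank-1 members of the pencil x·S₀ + y·S₁.
det(x·S₀ + y·S₁) is −12·x² − 12·xy = (-12)·(x + y)(x), vanishing at (x:y) = (1:-1) and (0:1).
M₁ = S₀ − S₁ = [[-2, 2], [-6, 6]] = (-2)·[1, 3][1, -1]ᵀ and M₂ = S₁ = [[0, 0], [2, 4]] = 2·[0, 1][1, 2]ᵀ, so take a₁ = [1, 3], b₁ = [1, -1], a₂ = [0, 1], b₂ = [1, 2].
Each slice is an integer combination of E₁ = a₁b₁ᵀ and E₂ = a₂b₂ᵀ: S₀ = −2·E₁ + 2·E₂, S₁ = 2·E₂, S₂ = 2·E₁ − 2·E₂; reading off coefficients, c₁ = [-2, 0, 2] and c₂ = [2, 2, -2].
Hence T = [1, 3] ⊗ [1, -1] ⊗ [-2, 0, 2] + [0, 1] ⊗ [1, 2] ⊗ [2, 2, -2], so rank(T) ≤ 2.
These bounds meet, so rank(T) = 2.

2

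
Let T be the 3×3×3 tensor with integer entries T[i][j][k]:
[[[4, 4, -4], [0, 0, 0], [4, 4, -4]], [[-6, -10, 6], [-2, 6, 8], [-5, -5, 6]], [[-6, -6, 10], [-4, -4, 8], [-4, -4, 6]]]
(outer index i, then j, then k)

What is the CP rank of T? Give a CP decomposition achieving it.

rank(T) = 3

Lower bound: the mode-2 unfolding of T (rows indexed by j, columns by (i,k) = (0,0), (0,1), (0,2), (1,0), (1,1), (1,2), (2,0), (2,1), (2,2)) is [[4, 4, -4, -6, -10, 6, -6, -6, 10], [0, 0, 0, -2, 6, 8, -4, -4, 8], [4, 4, -4, -5, -5, 6, -4, -4, 6]].
There the 3×3 minor on rows j ∈ {0, 1, 2}, columns (i,k) ∈ {(0,0), (1,0), (1,1)} is det [[4, -6, -10], [0, -2, 6], [4, -5, -5]] = -64 ≠ 0, so this unfolding has rank ≥ 3; CP rank is at least every unfolding rank, so rank(T) ≥ 3. (This is only a lower bound: in general the CP rank may exceed every unfolding rank, so we still need to exhibit 3 rank-1 terms summing to T.)
Upper bound: T is a sum of 3 rank-1 terms, T = (0, 1, 0) ⊗ (1, -2, 0) ⊗ (0, -4, -2) + (0, 1, 2) ⊗ (2, 2, 1) ⊗ (-1, -1, 2) + (2, -2, -1) ⊗ (1, 0, 1) ⊗ (2, 2, -2) (written with every a and b primitive with positive leading entry and the scale carried by c; CP decompositions are not unique, and this one is verified by expanding entrywise), so rank(T) ≤ 3.
These bounds meet, so rank(T) = 3.
Check entry T[1,2,2] = 6: (1)·(0)·(-2) + (1)·(1)·(2) + (-2)·(1)·(-2) = 6.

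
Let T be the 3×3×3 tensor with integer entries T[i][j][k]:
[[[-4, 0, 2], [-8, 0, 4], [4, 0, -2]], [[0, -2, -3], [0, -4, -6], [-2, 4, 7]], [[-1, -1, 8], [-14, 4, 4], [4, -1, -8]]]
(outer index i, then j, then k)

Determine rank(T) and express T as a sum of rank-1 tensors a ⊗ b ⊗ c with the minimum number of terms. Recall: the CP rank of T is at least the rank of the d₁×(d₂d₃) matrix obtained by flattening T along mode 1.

Lower bound: the mode-3 unfolding of T (rows indexed by k, columns by (i,j) = (0,0), (0,1), (0,2), (1,0), (1,1), (1,2), (2,0), (2,1), (2,2)) is [[-4, -8, 4, 0, 0, -2, -1, -14, 4], [0, 0, 0, -2, -4, 4, -1, 4, -1], [2, 4, -2, -3, -6, 7, 8, 4, -8]].
There the 3×3 minor on rows k ∈ {0, 1, 2}, columns (i,j) ∈ {(0,0), (1,0), (2,0)} is det [[-4, 0, -1], [0, -2, -1], [2, -3, 8]] = 72 ≠ 0, so this unfolding has rank ≥ 3; CP rank is at least every unfolding rank, so rank(T) ≥ 3. (Unfolding ranks only ever bound the CP rank from below — rank(T) can be strictly larger than all of them — so the matching upper bound has to come from an explicit 3-term decomposition.)
Upper bound: T is a sum of 3 rank-1 terms, T = [0, 0, 1] ⊗ [2, -2, -1] ⊗ [2, -1, 2] + [0, 2, -1] ⊗ [1, 2, -2] ⊗ [1, -1, -2] + [2, 1, 2] ⊗ [1, 2, -1] ⊗ [-2, 0, 1] (written with every a and b primitive with positive leading entry and the scale carried by c; CP decompositions are not unique, and this one is verified by expanding entrywise), so rank(T) ≤ 3.
These bounds meet, so rank(T) = 3.

rank(T) = 3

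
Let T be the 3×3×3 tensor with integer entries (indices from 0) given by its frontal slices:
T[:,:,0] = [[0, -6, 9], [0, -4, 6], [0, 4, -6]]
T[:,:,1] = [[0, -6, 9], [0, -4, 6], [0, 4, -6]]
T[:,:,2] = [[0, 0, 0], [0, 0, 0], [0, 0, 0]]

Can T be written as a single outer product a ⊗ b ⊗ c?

Yes

If T = a ⊗ b ⊗ c then every fibre of T is a multiple of the corresponding factor, so read the factors off the fibres through the nonzero entry T[0,1,0] = -6.
The mode-1 fibre T[:,1,0] = [-6, -4, 4] gives a = (3, 2, -2) (primitive direction); the mode-2 fibre T[0,:,0] = [0, -6, 9] gives b = (0, 2, -3); then c[k] = T[0,1,k] / (a[0]·b[1]) = [-6, -6, 0] / 6 = (-1, -1, 0).
Expanding (3, 2, -2) ⊗ (0, 2, -3) ⊗ (-1, -1, 0) reproduces all 27 entries of T, so T = (3, 2, -2) ⊗ (0, 2, -3) ⊗ (-1, -1, 0) and rank(T) ≤ 1.
Equivalently every frontal slice T[:,:,k] is c[k] times the rank-1 matrix (3, 2, -2) ⊗ (0, 2, -3). So T has rank 1 (it is nonzero).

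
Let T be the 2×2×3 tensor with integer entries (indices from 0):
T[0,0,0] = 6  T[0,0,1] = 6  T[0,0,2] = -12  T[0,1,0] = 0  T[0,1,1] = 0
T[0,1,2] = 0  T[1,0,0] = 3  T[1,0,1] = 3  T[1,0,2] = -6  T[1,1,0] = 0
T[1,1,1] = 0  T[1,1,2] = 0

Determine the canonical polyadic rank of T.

Lower bound: T ≠ 0 (e.g. T[0,0,0] = 6), so rank(T) ≥ 1.
Upper bound: if T = a ⊗ b ⊗ c then every fibre of T is a multiple of the corresponding factor, so read the factors off the fibres through the nonzero entry T[0,0,0] = 6.
The mode-1 fibre T[:,0,0] = [6, 3] gives a = (2, 1) (primitive direction); the mode-2 fibre T[0,:,0] = [6, 0] gives b = (1, 0); then c[k] = T[0,0,k] / (a[0]·b[0]) = [6, 6, -12] / 2 = (3, 3, -6).
Expanding (2, 1) ⊗ (1, 0) ⊗ (3, 3, -6) reproduces all 12 entries of T, so T = (2, 1) ⊗ (1, 0) ⊗ (3, 3, -6) and rank(T) ≤ 1.
These bounds meet, so rank(T) = 1.

1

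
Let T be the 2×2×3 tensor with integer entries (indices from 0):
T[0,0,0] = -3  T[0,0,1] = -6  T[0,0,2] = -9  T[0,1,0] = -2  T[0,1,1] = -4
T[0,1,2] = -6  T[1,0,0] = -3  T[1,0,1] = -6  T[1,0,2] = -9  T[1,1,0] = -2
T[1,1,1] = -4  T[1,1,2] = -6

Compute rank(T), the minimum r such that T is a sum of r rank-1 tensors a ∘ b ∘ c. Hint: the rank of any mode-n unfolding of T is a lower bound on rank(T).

1

Lower bound: T ≠ 0 (e.g. T[0,0,0] = -3), so rank(T) ≥ 1.
Upper bound: if T = a ∘ b ∘ c then every fibre of T is a multiple of the corresponding factor, so read the factors off the fibres through the nonzero entry T[0,0,0] = -3.
The mode-1 fibre T[:,0,0] = [-3, -3] gives a = [1, 1] (primitive direction); the mode-2 fibre T[0,:,0] = [-3, -2] gives b = [3, 2]; then c[k] = T[0,0,k] / (a[0]·b[0]) = [-3, -6, -9] / 3 = [-1, -2, -3].
Expanding [1, 1] ∘ [3, 2] ∘ [-1, -2, -3] reproduces all 12 entries of T, so T = [1, 1] ∘ [3, 2] ∘ [-1, -2, -3] and rank(T) ≤ 1.
These bounds meet, so rank(T) = 1.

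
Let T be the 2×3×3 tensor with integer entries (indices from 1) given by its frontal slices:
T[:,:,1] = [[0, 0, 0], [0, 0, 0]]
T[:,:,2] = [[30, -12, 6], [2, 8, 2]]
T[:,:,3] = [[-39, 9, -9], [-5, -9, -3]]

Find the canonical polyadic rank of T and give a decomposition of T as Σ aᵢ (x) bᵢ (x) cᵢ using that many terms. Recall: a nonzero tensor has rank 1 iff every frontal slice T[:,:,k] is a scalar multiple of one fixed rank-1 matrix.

Lower bound: the mode-2 unfolding of T (rows indexed by j, columns by (i,k) = (1,1), (1,2), (1,3), (2,1), (2,2), (2,3)) is [[0, 30, -39, 0, 2, -5], [0, -12, 9, 0, 8, -9], [0, 6, -9, 0, 2, -3]].
There the 2×2 minor on rows j ∈ {1, 2}, columns (i,k) ∈ {(1,2), (1,3)} is det [[30, -39], [-12, 9]] = -198 ≠ 0, so this unfolding has rank ≥ 2; CP rank is at least every unfolding rank, so rank(T) ≥ 2. (Flattening ranks never certify an upper bound on CP rank; for that we must actually write T with 2 rank-1 terms.)
Upper bound — finding two terms. Write S_k = T[:,:,k] for the frontal slices: S₁ = [[0, 0, 0], [0, 0, 0]], S₂ = [[30, -12, 6], [2, 8, 2]], S₃ = [[-39, 9, -9], [-5, -9, -3]].
If T = a₁ (x) b₁ (x) c₁ + a₂ (x) b₂ (x) c₂ then each S_k = c₁[k]·a₁b₁ᵀ + c₂[k]·a₂b₂ᵀ. S₂ and S₃ are linearly independent, so a₁b₁ᵀ and a₂b₂ᵀ must span the same plane of matrices: they are the rank-1 matrices of the form x·S₂ + y·S₃.
The 2×2 minor of x·S₂ + y·S₃ on rows {1,2}, columns {1,2} is 264·x² − 660·xy + 396·y² = 132·(2·x − 3·y)(x − y), vanishing at (x:y) = (3:2) and (1:1).
M₁ = 3·S₂ + 2·S₃ = [[12, -18, 0], [-4, 6, 0]] = 2·[3, -1][2, -3, 0]ᵀ and M₂ = S₂ + S₃ = [[-9, -3, -3], [-3, -1, -1]] = −[3, 1][3, 1, 1]ᵀ, so take a₁ = [3, -1], b₁ = [2, -3, 0], a₂ = [3, 1], b₂ = [3, 1, 1].
Each slice is an integer combination of E₁ = a₁b₁ᵀ and E₂ = a₂b₂ᵀ: S₁ = 0, S₂ = 2·E₁ + 2·E₂, S₃ = −2·E₁ − 3·E₂; reading off coefficients, c₁ = [0, 2, -2] and c₂ = [0, 2, -3].
Hence T = [3, -1] (x) [2, -3, 0] (x) [0, 2, -2] + [3, 1] (x) [3, 1, 1] (x) [0, 2, -3], so rank(T) ≤ 2.
These bounds meet, so rank(T) = 2.
Check entry T[2,1,1] = 0: (-1)·(2)·(0) + (1)·(3)·(0) = 0.

rank(T) = 2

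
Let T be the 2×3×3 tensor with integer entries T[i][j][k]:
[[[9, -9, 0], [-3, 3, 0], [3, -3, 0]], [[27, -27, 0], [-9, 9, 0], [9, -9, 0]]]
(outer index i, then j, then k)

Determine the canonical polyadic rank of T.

Lower bound: T ≠ 0 (e.g. T[0,0,0] = 9), so rank(T) ≥ 1.
Upper bound: if T = a ∘ b ∘ c then every fibre of T is a multiple of the corresponding factor, so read the factors off the fibres through the nonzero entry T[0,0,0] = 9.
The mode-1 fibre T[:,0,0] = [9, 27] gives a = [1, 3] (primitive direction); the mode-2 fibre T[0,:,0] = [9, -3, 3] gives b = [3, -1, 1]; then c[k] = T[0,0,k] / (a[0]·b[0]) = [9, -9, 0] / 3 = [3, -3, 0].
Expanding [1, 3] ∘ [3, -1, 1] ∘ [3, -3, 0] reproduces all 18 entries of T, so T = [1, 3] ∘ [3, -1, 1] ∘ [3, -3, 0] and rank(T) ≤ 1.
These bounds meet, so rank(T) = 1.

1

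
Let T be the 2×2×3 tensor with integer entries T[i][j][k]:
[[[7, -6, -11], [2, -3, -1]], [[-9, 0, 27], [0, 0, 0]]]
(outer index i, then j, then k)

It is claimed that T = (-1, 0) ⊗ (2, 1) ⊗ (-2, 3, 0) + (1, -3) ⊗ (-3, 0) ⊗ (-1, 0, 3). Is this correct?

No

Reconstruct entry (0,0,2) from the claimed factors: Σₗ aₗ[0]bₗ[0]cₗ[2] = (-1)·(2)·(0) + (1)·(-3)·(3) = -9, but T[0,0,2] = -11. The claim is false.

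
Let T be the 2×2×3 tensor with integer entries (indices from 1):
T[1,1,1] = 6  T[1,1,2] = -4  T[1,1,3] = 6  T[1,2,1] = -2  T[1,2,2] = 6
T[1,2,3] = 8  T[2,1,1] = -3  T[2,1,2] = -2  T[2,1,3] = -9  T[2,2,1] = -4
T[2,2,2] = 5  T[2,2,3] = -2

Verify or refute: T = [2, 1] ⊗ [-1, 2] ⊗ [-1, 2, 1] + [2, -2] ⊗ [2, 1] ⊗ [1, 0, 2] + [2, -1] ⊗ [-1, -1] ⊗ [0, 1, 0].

No

Reconstruct entry (1,1,2) from the claimed factors: Σₗ aₗ[1]bₗ[1]cₗ[2] = (2)·(-1)·(2) + (2)·(2)·(0) + (2)·(-1)·(1) = -6, but T[1,1,2] = -4. The claim is false.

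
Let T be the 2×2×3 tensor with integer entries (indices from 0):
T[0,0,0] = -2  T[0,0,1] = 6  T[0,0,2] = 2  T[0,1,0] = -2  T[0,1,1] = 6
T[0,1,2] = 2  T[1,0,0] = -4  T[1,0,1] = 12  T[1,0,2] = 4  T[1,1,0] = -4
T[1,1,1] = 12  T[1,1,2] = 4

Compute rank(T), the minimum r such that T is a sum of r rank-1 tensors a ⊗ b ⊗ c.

1

Lower bound: T ≠ 0 (e.g. T[0,0,0] = -2), so rank(T) ≥ 1.
Upper bound: the mode-1 fibre T[:,0,0] = [-2, -4] gives a = [1, 2] (primitive direction); the mode-2 fibre T[0,:,0] = [-2, -2] gives b = [1, 1]; then c[k] = T[0,0,k] / (a[0]·b[0]) = [-2, 6, 2] / 1 = [-2, 6, 2].
Expanding [1, 2] ⊗ [1, 1] ⊗ [-2, 6, 2] reproduces all 12 entries of T, so T = [1, 2] ⊗ [1, 1] ⊗ [-2, 6, 2] and rank(T) ≤ 1.
These bounds meet, so rank(T) = 1.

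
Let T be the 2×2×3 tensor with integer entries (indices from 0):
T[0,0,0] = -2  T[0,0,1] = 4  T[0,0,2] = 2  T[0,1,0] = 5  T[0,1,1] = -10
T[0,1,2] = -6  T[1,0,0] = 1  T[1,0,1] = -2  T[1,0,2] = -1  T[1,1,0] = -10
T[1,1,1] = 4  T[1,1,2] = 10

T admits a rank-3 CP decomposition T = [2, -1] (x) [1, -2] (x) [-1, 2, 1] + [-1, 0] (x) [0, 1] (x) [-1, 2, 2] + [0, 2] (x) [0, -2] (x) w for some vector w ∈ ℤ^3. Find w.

w = [2, 0, -2]

Subtract the known terms from T to get the rank-1 residual R = [0, 2] (x) [0, -2] (x) w, so R[i,j,k] = a[i]·b[j]·w[k]. Pick indices with nonzero a[1]·b[1] = (2)·(-2) = -4. Only the fibre through (1,1,·) is needed: R[1,1,:] = T[1,1,:] − Σₗ aₗ[1]bₗ[1]cₗ = [-10, 4, 10] − (-1)·(-2)·[-1, 2, 1] − (0)·(1)·[-1, 2, 2] = [-8, 0, 8]. Then w[k] = R[1,1,k] / -4 for each k, giving w = [-8, 0, 8] / -4 = [2, 0, -2].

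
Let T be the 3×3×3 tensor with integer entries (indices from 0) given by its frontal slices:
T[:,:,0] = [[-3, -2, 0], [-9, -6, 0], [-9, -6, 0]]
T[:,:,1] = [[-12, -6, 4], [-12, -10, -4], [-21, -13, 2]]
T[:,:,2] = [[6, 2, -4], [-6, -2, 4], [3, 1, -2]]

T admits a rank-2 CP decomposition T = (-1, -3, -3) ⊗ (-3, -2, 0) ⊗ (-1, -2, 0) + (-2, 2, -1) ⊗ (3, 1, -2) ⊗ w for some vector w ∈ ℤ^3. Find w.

w = (0, 1, -1)

Subtract the known terms from T to get the rank-1 residual R = (-2, 2, -1) ⊗ (3, 1, -2) ⊗ w, so R[i,j,k] = a[i]·b[j]·w[k]. Pick indices with nonzero a[0]·b[0] = (-2)·(3) = -6. Only the fibre through (0,0,·) is needed: R[0,0,:] = T[0,0,:] − Σₗ aₗ[0]bₗ[0]cₗ = [-3, -12, 6] − (-1)·(-3)·(-1, -2, 0) = [0, -6, 6]. Then w[k] = R[0,0,k] / -6 for each k, giving w = [0, -6, 6] / -6 = (0, 1, -1).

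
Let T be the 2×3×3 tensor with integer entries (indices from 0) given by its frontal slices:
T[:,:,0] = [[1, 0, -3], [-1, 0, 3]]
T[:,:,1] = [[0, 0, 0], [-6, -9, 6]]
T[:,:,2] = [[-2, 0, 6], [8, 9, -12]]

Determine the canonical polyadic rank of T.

Lower bound: the mode-1 unfolding of T (rows indexed by i, columns by (j,k) = (0,0), (0,1), (0,2), (1,0), (1,1), (1,2), (2,0), (2,1), (2,2)) is [[1, 0, -2, 0, 0, 0, -3, 0, 6], [-1, -6, 8, 0, -9, 9, 3, 6, -12]].
There the 2×2 minor on rows i ∈ {0, 1}, columns (j,k) ∈ {(0,0), (0,1)} is det [[1, 0], [-1, -6]] = -6 ≠ 0, so this unfolding has rank ≥ 2; CP rank is at least every unfolding rank, so rank(T) ≥ 2. (This is only a lower bound: in general the CP rank may exceed every unfolding rank, so we still need to exhibit 2 rank-1 terms summing to T.)
Upper bound — finding two terms. Write S_k = T[:,:,k] for the frontal slices: S₀ = [[1, 0, -3], [-1, 0, 3]], S₁ = [[0, 0, 0], [-6, -9, 6]], S₂ = [[-2, 0, 6], [8, 9, -12]].
If T = a₁ ∘ b₁ ∘ c₁ + a₂ ∘ b₂ ∘ c₂ then each S_k = c₁[k]·a₁b₁ᵀ + c₂[k]·a₂b₂ᵀ. S₀ and S₁ are linearly independent, so a₁b₁ᵀ and a₂b₂ᵀ must span the same plane of matrices: they are the rank-1 matrices of the form x·S₀ + y·S₁.
The 2×2 minor of x·S₀ + y·S₁ on rows {0,1}, columns {0,1} is −9·xy = (-9)·(y)(x), vanishing at (x:y) = (1:0) and (0:1).
M₁ = S₀ = [[1, 0, -3], [-1, 0, 3]] = (1, -1)(1, 0, -3)ᵀ and M₂ = S₁ = [[0, 0, 0], [-6, -9, 6]] = (-3)·(0, 1)(2, 3, -2)ᵀ, so take a₁ = (1, -1), b₁ = (1, 0, -3), a₂ = (0, 1), b₂ = (2, 3, -2).
Each slice is an integer combination of E₁ = a₁b₁ᵀ and E₂ = a₂b₂ᵀ: S₀ = E₁, S₁ = −3·E₂, S₂ = −2·E₁ + 3·E₂; reading off coefficients, c₁ = (1, 0, -2) and c₂ = (0, -3, 3).
Hence T = (1, -1) ∘ (1, 0, -3) ∘ (1, 0, -2) + (0, 1) ∘ (2, 3, -2) ∘ (0, -3, 3), so rank(T) ≤ 2.
These bounds meet, so rank(T) = 2.

2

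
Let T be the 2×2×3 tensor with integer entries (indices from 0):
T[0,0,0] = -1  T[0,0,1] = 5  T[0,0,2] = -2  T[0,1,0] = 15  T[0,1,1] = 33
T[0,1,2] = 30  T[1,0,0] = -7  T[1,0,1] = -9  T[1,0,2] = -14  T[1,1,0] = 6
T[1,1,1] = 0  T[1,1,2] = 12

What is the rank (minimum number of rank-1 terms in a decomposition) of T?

Lower bound: the mode-2 unfolding of T (rows indexed by j, columns by (i,k) = (0,0), (0,1), (0,2), (1,0), (1,1), (1,2)) is [[-1, 5, -2, -7, -9, -14], [15, 33, 30, 6, 0, 12]].
There the 2×2 minor on rows j ∈ {0, 1}, columns (i,k) ∈ {(0,0), (0,1)} is det [[-1, 5], [15, 33]] = -108 ≠ 0, so this unfolding has rank ≥ 2; CP rank is at least every unfolding rank, so rank(T) ≥ 2. (This is only a lower bound: in general the CP rank may exceed every unfolding rank, so we still need to exhibit 2 rank-1 terms summing to T.)
Upper bound — finding two terms. Write S_k = T[:,:,k] for the frontal slices: S₀ = [[-1, 15], [-7, 6]], S₁ = [[5, 33], [-9, 0]], S₂ = [[-2, 30], [-14, 12]].
If T = a₁ ⊗ b₁ ⊗ c₁ + a₂ ⊗ b₂ ⊗ c₂ then each S_k = c₁[k]·a₁b₁ᵀ + c₂[k]·a₂b₂ᵀ. S₀ and S₁ are linearly independent, so a₁b₁ᵀ and a₂b₂ᵀ must span the same plane of matrices: they are the rank-1 matrices of the form x·S₀ + y·S₁.
det(x·S₀ + y·S₁) is 99·x² + 396·xy + 297·y² = 99·(x + 3·y)(x + y), vanishing at (x:y) = (3:-1) and (1:-1).
M₁ = 3·S₀ − S₁ = [[-8, 12], [-12, 18]] = (-2)·[2, 3][2, -3]ᵀ and M₂ = S₀ − S₁ = [[-6, -18], [2, 6]] = (-2)·[3, -1][1, 3]ᵀ, so take a₁ = [2, 3], b₁ = [2, -3], a₂ = [3, -1], b₂ = [1, 3].
Each slice is an integer combination of E₁ = a₁b₁ᵀ and E₂ = a₂b₂ᵀ: S₀ = −E₁ + E₂, S₁ = −E₁ + 3·E₂, S₂ = −2·E₁ + 2·E₂; reading off coefficients, c₁ = [-1, -1, -2] and c₂ = [1, 3, 2].
Hence T = [2, 3] ⊗ [2, -3] ⊗ [-1, -1, -2] + [3, -1] ⊗ [1, 3] ⊗ [1, 3, 2], so rank(T) ≤ 2.
These bounds meet, so rank(T) = 2.

2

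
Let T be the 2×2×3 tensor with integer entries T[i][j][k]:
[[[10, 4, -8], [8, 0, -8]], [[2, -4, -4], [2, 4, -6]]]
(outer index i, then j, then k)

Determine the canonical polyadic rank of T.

3

Lower bound: the mode-3 unfolding of T (rows indexed by k, columns by (i,j) = (0,0), (0,1), (1,0), (1,1)) is [[10, 8, 2, 2], [4, 0, -4, 4], [-8, -8, -4, -6]].
There the 3×3 minor on rows k ∈ {0, 1, 2}, columns (i,j) ∈ {(0,0), (0,1), (1,1)} is det [[10, 8, 2], [4, 0, 4], [-8, -8, -6]] = 192 ≠ 0, so this unfolding has rank ≥ 3; CP rank is at least every unfolding rank, so rank(T) ≥ 3. (This is only a lower bound: in general the CP rank may exceed every unfolding rank, so we still need to exhibit 3 rank-1 terms summing to T.)
Upper bound: T is a sum of 3 rank-1 terms, T = [0, 1] ⊗ [0, 1] ⊗ [-2, 4, -2] + [1, -1] ⊗ [1, 0] ⊗ [2, 4, 0] + [2, 1] ⊗ [1, 1] ⊗ [4, 0, -4] (written with every a and b primitive with positive leading entry and the scale carried by c; CP decompositions are not unique, and this one is verified by expanding entrywise), so rank(T) ≤ 3.
These bounds meet, so rank(T) = 3.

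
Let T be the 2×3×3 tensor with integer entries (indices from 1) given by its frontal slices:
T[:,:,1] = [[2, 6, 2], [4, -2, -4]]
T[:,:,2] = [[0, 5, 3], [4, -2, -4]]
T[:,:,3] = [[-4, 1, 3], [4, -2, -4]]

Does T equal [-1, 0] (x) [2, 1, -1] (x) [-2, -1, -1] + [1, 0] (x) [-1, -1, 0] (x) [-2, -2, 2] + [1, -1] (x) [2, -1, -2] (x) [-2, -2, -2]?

Yes

Reconstruct entrywise from the claimed factors. For example, T[2,1,2] = 4 and Σₗ aₗ[2]bₗ[1]cₗ[2] = (0)·(2)·(-1) + (0)·(-1)·(-2) + (-1)·(2)·(-2) = 4; checking all 18 entries, every one matches. The claim holds.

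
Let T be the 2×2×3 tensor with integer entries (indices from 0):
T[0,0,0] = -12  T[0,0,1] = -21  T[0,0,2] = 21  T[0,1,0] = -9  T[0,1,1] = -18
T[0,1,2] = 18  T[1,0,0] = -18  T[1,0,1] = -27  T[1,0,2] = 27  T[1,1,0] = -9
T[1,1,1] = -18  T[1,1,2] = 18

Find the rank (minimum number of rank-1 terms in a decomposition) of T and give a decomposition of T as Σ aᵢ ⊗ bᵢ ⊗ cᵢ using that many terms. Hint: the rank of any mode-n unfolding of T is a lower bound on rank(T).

Lower bound: the mode-3 unfolding of T (rows indexed by k, columns by (i,j) = (0,0), (0,1), (1,0), (1,1)) is [[-12, -9, -18, -9], [-21, -18, -27, -18], [21, 18, 27, 18]].
There the 2×2 minor on rows k ∈ {0, 1}, columns (i,j) ∈ {(0,0), (0,1)} is det [[-12, -9], [-21, -18]] = 27 ≠ 0, so this unfolding has rank ≥ 2; CP rank is at least every unfolding rank, so rank(T) ≥ 2. (Unfolding ranks only ever bound the CP rank from below — rank(T) can be strictly larger than all of them — so the matching upper bound has to come from an explicit 2-term decomposition.)
Upper bound — finding two terms. Write S_k = T[:,:,k] for the frontal slices: S₀ = [[-12, -9], [-18, -9]], S₁ = [[-21, -18], [-27, -18]], S₂ = [[21, 18], [27, 18]].
If T = a₁ ⊗ b₁ ⊗ c₁ + a₂ ⊗ b₂ ⊗ c₂ then each S_k = c₁[k]·a₁b₁ᵀ + c₂[k]·a₂b₂ᵀ. S₀ and S₁ are linearly independent, so a₁b₁ᵀ and a₂b₂ᵀ must span the same plane of matrices: they are the rank-1 matrices of the form x·S₀ + y·S₁.
det(x·S₀ + y·S₁) is −54·x² − 162·xy − 108·y² = (-54)·(x + 2·y)(x + y), vanishing at (x:y) = (2:-1) and (1:-1).
M₁ = 2·S₀ − S₁ = [[-3, 0], [-9, 0]] = (-3)·(1, 3)(1, 0)ᵀ and M₂ = S₀ − S₁ = [[9, 9], [9, 9]] = 9·(1, 1)(1, 1)ᵀ, so take a₁ = (1, 3), b₁ = (1, 0), a₂ = (1, 1), b₂ = (1, 1).
Each slice is an integer combination of E₁ = a₁b₁ᵀ and E₂ = a₂b₂ᵀ: S₀ = −3·E₁ − 9·E₂, S₁ = −3·E₁ − 18·E₂, S₂ = 3·E₁ + 18·E₂; reading off coefficients, c₁ = (-3, -3, 3) and c₂ = (-9, -18, 18).
Hence T = (1, 3) ⊗ (1, 0) ⊗ (-3, -3, 3) + (1, 1) ⊗ (1, 1) ⊗ (-9, -18, 18), so rank(T) ≤ 2.
These bounds meet, so rank(T) = 2.

rank(T) = 2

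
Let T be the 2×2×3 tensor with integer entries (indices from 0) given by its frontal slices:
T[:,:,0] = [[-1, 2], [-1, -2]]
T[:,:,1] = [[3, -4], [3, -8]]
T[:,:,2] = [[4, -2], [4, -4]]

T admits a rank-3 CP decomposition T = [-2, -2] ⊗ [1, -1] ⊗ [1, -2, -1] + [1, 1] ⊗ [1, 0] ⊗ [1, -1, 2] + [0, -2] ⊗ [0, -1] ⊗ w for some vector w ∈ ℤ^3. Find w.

Subtract the known terms from T to get the rank-1 residual R = [0, -2] ⊗ [0, -1] ⊗ w, so R[i,j,k] = a[i]·b[j]·w[k]. Pick indices with nonzero a[1]·b[1] = (-2)·(-1) = 2. Only the fibre through (1,1,·) is needed: R[1,1,:] = T[1,1,:] − Σₗ aₗ[1]bₗ[1]cₗ = [-2, -8, -4] − (-2)·(-1)·[1, -2, -1] − (1)·(0)·[1, -1, 2] = [-4, -4, -2]. Then w[k] = R[1,1,k] / 2 for each k, giving w = [-4, -4, -2] / 2 = [-2, -2, -1].

w = [-2, -2, -1]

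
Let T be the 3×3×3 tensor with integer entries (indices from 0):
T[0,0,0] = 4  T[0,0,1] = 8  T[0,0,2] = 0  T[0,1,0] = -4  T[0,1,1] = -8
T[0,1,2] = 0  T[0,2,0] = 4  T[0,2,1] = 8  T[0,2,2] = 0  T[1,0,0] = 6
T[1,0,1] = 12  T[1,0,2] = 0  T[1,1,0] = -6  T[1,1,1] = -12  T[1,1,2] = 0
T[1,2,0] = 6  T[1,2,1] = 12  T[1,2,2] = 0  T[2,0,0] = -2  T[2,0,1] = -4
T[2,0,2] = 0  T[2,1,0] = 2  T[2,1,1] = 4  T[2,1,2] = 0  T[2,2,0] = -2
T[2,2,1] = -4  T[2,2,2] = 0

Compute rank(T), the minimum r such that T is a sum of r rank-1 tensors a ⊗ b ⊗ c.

1

Lower bound: T ≠ 0 (e.g. T[0,0,0] = 4), so rank(T) ≥ 1.
Upper bound: if T = a ⊗ b ⊗ c then every fibre of T is a multiple of the corresponding factor, so read the factors off the fibres through the nonzero entry T[0,0,0] = 4.
The mode-1 fibre T[:,0,0] = [4, 6, -2] gives a = [2, 3, -1] (primitive direction); the mode-2 fibre T[0,:,0] = [4, -4, 4] gives b = [1, -1, 1]; then c[k] = T[0,0,k] / (a[0]·b[0]) = [4, 8, 0] / 2 = [2, 4, 0].
Expanding [2, 3, -1] ⊗ [1, -1, 1] ⊗ [2, 4, 0] reproduces all 27 entries of T, so T = [2, 3, -1] ⊗ [1, -1, 1] ⊗ [2, 4, 0] and rank(T) ≤ 1.
These bounds meet, so rank(T) = 1.
Check entry T[1,0,2] = 0: (3)·(1)·(0) = 0.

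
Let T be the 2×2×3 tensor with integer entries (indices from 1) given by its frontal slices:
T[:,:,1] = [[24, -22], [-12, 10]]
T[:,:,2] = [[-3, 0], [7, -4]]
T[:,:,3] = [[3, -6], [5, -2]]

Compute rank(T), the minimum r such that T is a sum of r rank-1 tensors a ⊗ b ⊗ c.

2

Lower bound: the mode-1 unfolding of T (rows indexed by i, columns by (j,k) = (1,1), (1,2), (1,3), (2,1), (2,2), (2,3)) is [[24, -3, 3, -22, 0, -6], [-12, 7, 5, 10, -4, -2]].
There the 2×2 minor on rows i ∈ {1, 2}, columns (j,k) ∈ {(1,1), (1,2)} is det [[24, -3], [-12, 7]] = 132 ≠ 0, so this unfolding has rank ≥ 2; CP rank is at least every unfolding rank, so rank(T) ≥ 2. (Unfolding ranks only ever bound the CP rank from below — rank(T) can be strictly larger than all of them — so the matching upper bound has to come from an explicit 2-term decomposition.)
Upper bound — finding two terms. Write S_k = T[:,:,k] for the frontal slices: S₁ = [[24, -22], [-12, 10]], S₂ = [[-3, 0], [7, -4]], S₃ = [[3, -6], [5, -2]].
If T = a₁ ⊗ b₁ ⊗ c₁ + a₂ ⊗ b₂ ⊗ c₂ then each S_k = c₁[k]·a₁b₁ᵀ + c₂[k]·a₂b₂ᵀ. S₁ and S₂ are linearly independent, so a₁b₁ᵀ and a₂b₂ᵀ must span the same plane of matrices: they are the rank-1 matrices of the form x·S₁ + y·S₂.
det(x·S₁ + y·S₂) is −24·x² + 28·xy + 12·y² = (-4)·(2·x − 3·y)(3·x + y), vanishing at (x:y) = (3:2) and (1:-3).
M₁ = 3·S₁ + 2·S₂ = [[66, -66], [-22, 22]] = 22·(3, -1)(1, -1)ᵀ and M₂ = S₁ − 3·S₂ = [[33, -22], [-33, 22]] = 11·(1, -1)(3, -2)ᵀ, so take a₁ = (3, -1), b₁ = (1, -1), a₂ = (1, -1), b₂ = (3, -2).
Each slice is an integer combination of E₁ = a₁b₁ᵀ and E₂ = a₂b₂ᵀ: S₁ = 6·E₁ + 2·E₂, S₂ = 2·E₁ − 3·E₂, S₃ = 4·E₁ − 3·E₂; reading off coefficients, c₁ = (6, 2, 4) and c₂ = (2, -3, -3).
Hence T = (3, -1) ⊗ (1, -1) ⊗ (6, 2, 4) + (1, -1) ⊗ (3, -2) ⊗ (2, -3, -3), so rank(T) ≤ 2.
These bounds meet, so rank(T) = 2.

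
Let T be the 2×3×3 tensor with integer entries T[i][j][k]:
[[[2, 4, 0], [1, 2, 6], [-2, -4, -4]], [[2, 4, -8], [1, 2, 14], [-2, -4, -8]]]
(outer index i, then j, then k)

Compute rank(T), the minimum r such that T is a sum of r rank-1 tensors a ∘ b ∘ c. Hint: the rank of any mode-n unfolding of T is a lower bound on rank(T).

Lower bound: in the mode-2 unfolding of T (rows indexed by j, columns by (i,k)) the 3×3 minor on rows j ∈ {0, 1, 2}, columns (i,k) ∈ {(0,0), (0,2), (1,2)} is det [[2, 0, -8], [1, 6, 14], [-2, -4, -8]] = -48 ≠ 0, so that unfolding has rank ≥ 3 and hence rank(T) ≥ 3 (CP rank is at least every unfolding rank, though it can be larger).
Upper bound: T is a sum of 3 rank-1 terms, T = [0, 1] ∘ [2, -2, 1] ∘ [0, 0, -4] + [1, 1] ∘ [1, -1, 0] ∘ [0, 0, -4] + [1, 1] ∘ [2, 1, -2] ∘ [1, 2, 2] (written with every a and b primitive with positive leading entry and the scale carried by c; CP decompositions are not unique, and this one is verified by expanding entrywise), so rank(T) ≤ 3.
These bounds meet, so rank(T) = 3.

3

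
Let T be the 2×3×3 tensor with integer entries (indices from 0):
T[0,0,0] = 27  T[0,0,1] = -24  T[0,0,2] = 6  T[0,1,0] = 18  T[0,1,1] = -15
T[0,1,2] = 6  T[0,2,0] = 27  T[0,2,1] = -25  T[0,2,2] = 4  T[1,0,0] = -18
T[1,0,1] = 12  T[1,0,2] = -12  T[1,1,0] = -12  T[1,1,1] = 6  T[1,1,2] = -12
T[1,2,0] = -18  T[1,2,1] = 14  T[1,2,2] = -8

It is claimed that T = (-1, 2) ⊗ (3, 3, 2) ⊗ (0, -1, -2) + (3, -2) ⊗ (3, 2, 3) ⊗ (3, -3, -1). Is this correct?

Reconstruct entry (0,0,2) from the claimed factors: Σₗ aₗ[0]bₗ[0]cₗ[2] = (-1)·(3)·(-2) + (3)·(3)·(-1) = -3, but T[0,0,2] = 6. The claim is false.

No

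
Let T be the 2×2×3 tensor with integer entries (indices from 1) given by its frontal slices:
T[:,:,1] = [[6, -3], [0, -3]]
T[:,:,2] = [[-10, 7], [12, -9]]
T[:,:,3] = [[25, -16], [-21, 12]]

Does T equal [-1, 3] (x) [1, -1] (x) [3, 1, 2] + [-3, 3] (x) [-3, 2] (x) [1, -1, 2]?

Reconstruct entry (1,1,3) from the claimed factors: Σₗ aₗ[1]bₗ[1]cₗ[3] = (-1)·(1)·(2) + (-3)·(-3)·(2) = 16, but T[1,1,3] = 25. The claim is false.

No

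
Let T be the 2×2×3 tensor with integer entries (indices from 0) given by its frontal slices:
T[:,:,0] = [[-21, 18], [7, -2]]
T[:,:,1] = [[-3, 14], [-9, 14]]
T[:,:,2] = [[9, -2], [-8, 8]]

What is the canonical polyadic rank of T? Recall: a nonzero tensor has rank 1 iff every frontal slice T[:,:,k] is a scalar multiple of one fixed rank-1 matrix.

2

Lower bound: the mode-1 unfolding of T (rows indexed by i, columns by (j,k) = (0,0), (0,1), (0,2), (1,0), (1,1), (1,2)) is [[-21, -3, 9, 18, 14, -2], [7, -9, -8, -2, 14, 8]].
There the 2×2 minor on rows i ∈ {0, 1}, columns (j,k) ∈ {(0,0), (0,1)} is det [[-21, -3], [7, -9]] = 210 ≠ 0, so this unfolding has rank ≥ 2; CP rank is at least every unfolding rank, so rank(T) ≥ 2. (This is only a lower bound: in general the CP rank may exceed every unfolding rank, so we still need to exhibit 2 rank-1 terms summing to T.)
Upper bound — finding two terms. Write S_k = T[:,:,k] for the frontal slices: S₀ = [[-21, 18], [7, -2]], S₁ = [[-3, 14], [-9, 14]], S₂ = [[9, -2], [-8, 8]].
If T = a₁ ⊗ b₁ ⊗ c₁ + a₂ ⊗ b₂ ⊗ c₂ then each S_k = c₁[k]·a₁b₁ᵀ + c₂[k]·a₂b₂ᵀ. S₀ and S₁ are linearly independent, so a₁b₁ᵀ and a₂b₂ᵀ must span the same plane of matrices: they are the rank-1 matrices of the form x·S₀ + y·S₁.
det(x·S₀ + y·S₁) is −84·x² − 224·xy + 84·y² = (-28)·(x + 3·y)(3·x − y), vanishing at (x:y) = (3:-1) and (1:3).
M₁ = 3·S₀ − S₁ = [[-60, 40], [30, -20]] = (-10)·[2, -1][3, -2]ᵀ and M₂ = S₀ + 3·S₁ = [[-30, 60], [-20, 40]] = (-10)·[3, 2][1, -2]ᵀ, so take a₁ = [2, -1], b₁ = [3, -2], a₂ = [3, 2], b₂ = [1, -2].
Each slice is an integer combination of E₁ = a₁b₁ᵀ and E₂ = a₂b₂ᵀ: S₀ = −3·E₁ − E₂, S₁ = E₁ − 3·E₂, S₂ = 2·E₁ − E₂; reading off coefficients, c₁ = [-3, 1, 2] and c₂ = [-1, -3, -1].
Hence T = [2, -1] ⊗ [3, -2] ⊗ [-3, 1, 2] + [3, 2] ⊗ [1, -2] ⊗ [-1, -3, -1], so rank(T) ≤ 2.
These bounds meet, so rank(T) = 2.
Check entry T[1,1,0] = -2: (-1)·(-2)·(-3) + (2)·(-2)·(-1) = -2.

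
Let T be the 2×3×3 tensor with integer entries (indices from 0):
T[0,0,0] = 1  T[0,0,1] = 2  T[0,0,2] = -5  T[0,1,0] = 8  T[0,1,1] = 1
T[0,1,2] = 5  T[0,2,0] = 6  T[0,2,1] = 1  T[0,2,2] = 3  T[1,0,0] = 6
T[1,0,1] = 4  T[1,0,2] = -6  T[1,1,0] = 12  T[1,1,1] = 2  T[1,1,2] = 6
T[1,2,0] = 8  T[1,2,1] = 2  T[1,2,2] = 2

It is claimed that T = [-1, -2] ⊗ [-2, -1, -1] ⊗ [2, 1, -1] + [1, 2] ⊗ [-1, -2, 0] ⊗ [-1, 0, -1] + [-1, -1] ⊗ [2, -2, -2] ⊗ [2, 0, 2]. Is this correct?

Reconstruct entrywise from the claimed factors. For example, T[1,1,0] = 12 and Σₗ aₗ[1]bₗ[1]cₗ[0] = (-2)·(-1)·(2) + (2)·(-2)·(-1) + (-1)·(-2)·(2) = 12; checking all 18 entries, every one matches. The claim holds.

Yes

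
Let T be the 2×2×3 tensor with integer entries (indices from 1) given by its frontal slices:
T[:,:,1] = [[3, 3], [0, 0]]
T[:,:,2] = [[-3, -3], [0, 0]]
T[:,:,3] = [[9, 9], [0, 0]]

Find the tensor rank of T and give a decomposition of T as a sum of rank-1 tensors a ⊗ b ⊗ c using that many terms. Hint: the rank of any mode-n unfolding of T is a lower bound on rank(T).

Lower bound: T ≠ 0 (e.g. T[1,1,1] = 3), so rank(T) ≥ 1.
Upper bound: the mode-1 fibre T[:,1,1] = [3, 0] gives a = [1, 0] (primitive direction); the mode-2 fibre T[1,:,1] = [3, 3] gives b = [1, 1]; then c[k] = T[1,1,k] / (a[1]·b[1]) = [3, -3, 9] / 1 = [3, -3, 9].
Expanding [1, 0] ⊗ [1, 1] ⊗ [3, -3, 9] reproduces all 12 entries of T, so T = [1, 0] ⊗ [1, 1] ⊗ [3, -3, 9] and rank(T) ≤ 1.
These bounds meet, so rank(T) = 1.

rank(T) = 1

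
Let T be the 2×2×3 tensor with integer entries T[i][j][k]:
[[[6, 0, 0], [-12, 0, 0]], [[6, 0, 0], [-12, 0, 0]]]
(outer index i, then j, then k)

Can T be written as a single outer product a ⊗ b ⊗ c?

Yes

If T = a ⊗ b ⊗ c then every fibre of T is a multiple of the corresponding factor, so read the factors off the fibres through the nonzero entry T[0,0,0] = 6.
The mode-1 fibre T[:,0,0] = [6, 6] gives a = [1, 1] (primitive direction); the mode-2 fibre T[0,:,0] = [6, -12] gives b = [1, -2]; then c[k] = T[0,0,k] / (a[0]·b[0]) = [6, 0, 0] / 1 = [6, 0, 0].
Expanding [1, 1] ⊗ [1, -2] ⊗ [6, 0, 0] reproduces all 12 entries of T, so T = [1, 1] ⊗ [1, -2] ⊗ [6, 0, 0] and rank(T) ≤ 1.
Equivalently every frontal slice T[:,:,k] is c[k] times the rank-1 matrix [1, 1] ⊗ [1, -2]. So T has rank 1 (it is nonzero).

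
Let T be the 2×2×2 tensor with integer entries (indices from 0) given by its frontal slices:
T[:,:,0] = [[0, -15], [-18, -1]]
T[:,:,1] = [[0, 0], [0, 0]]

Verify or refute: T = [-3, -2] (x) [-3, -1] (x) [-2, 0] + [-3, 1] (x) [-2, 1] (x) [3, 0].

Reconstruct entrywise from the claimed factors. For example, T[0,1,1] = 0 and Σₗ aₗ[0]bₗ[1]cₗ[1] = (-3)·(-1)·(0) + (-3)·(1)·(0) = 0; checking all 8 entries, every one matches. The claim holds.

Yes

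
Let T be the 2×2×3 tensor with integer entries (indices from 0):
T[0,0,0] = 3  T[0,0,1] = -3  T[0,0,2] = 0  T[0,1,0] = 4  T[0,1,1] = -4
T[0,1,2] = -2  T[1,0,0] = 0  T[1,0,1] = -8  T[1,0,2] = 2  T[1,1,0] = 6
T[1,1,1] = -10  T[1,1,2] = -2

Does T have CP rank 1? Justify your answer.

The mode-3 unfolding of T (rows indexed by k, columns by (i,j) = (0,0), (0,1), (1,0), (1,1)) is [[3, 4, 0, 6], [-3, -4, -8, -10], [0, -2, 2, -2]].
There the 3×3 minor on rows k ∈ {0, 1, 2}, columns (i,j) ∈ {(0,0), (0,1), (1,0)} is det [[3, 4, 0], [-3, -4, -8], [0, -2, 2]] = -48 ≠ 0, so this unfolding has rank ≥ 3; CP rank is at least every unfolding rank, so rank(T) ≥ 3.
In particular rank(T) ≥ 3 > 1, so T is not rank-1.

No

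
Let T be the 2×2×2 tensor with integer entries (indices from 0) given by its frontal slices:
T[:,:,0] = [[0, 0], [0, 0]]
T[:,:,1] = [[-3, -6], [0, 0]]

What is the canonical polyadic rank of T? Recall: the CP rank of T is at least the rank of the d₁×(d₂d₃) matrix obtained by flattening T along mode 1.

Lower bound: T ≠ 0 (e.g. T[0,0,1] = -3), so rank(T) ≥ 1.
Upper bound: if T = a ⊗ b ⊗ c then every fibre of T is a multiple of the corresponding factor, so read the factors off the fibres through the nonzero entry T[0,0,1] = -3.
The mode-1 fibre T[:,0,1] = [-3, 0] gives a = [1, 0] (primitive direction); the mode-2 fibre T[0,:,1] = [-3, -6] gives b = [1, 2]; then c[k] = T[0,0,k] / (a[0]·b[0]) = [0, -3] / 1 = [0, -3].
Expanding [1, 0] ⊗ [1, 2] ⊗ [0, -3] reproduces all 8 entries of T, so T = [1, 0] ⊗ [1, 2] ⊗ [0, -3] and rank(T) ≤ 1.
These bounds meet, so rank(T) = 1.
Check entry T[1,0,0] = 0: (0)·(1)·(0) = 0.

1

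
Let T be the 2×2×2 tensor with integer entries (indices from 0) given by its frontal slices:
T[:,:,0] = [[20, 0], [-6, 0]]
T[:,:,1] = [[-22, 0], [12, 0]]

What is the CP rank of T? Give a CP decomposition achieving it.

Lower bound: the mode-1 unfolding of T (rows indexed by i, columns by (j,k) = (0,0), (0,1), (1,0), (1,1)) is [[20, -22, 0, 0], [-6, 12, 0, 0]].
There the 2×2 minor on rows i ∈ {0, 1}, columns (j,k) ∈ {(0,0), (0,1)} is det [[20, -22], [-6, 12]] = 108 ≠ 0, so this unfolding has rank ≥ 2; CP rank is at least every unfolding rank, so rank(T) ≥ 2. (Unfolding ranks only ever bound the CP rank from below — rank(T) can be strictly larger than all of them — so the matching upper bound has to come from an explicit 2-term decomposition.)
Upper bound — finding two terms. Every mode-2 slice of T is a multiple of one matrix: T[:,j,:] = b[j]·M with b = [1, 0] and M = [[20, -22], [-6, 12]] (rows indexed by i, columns by k). So it suffices to write M as a sum of two rank-1 matrices.
Splitting M by its rows (i = 0, 1), M = [1, 0][20, -22]ᵀ + [0, 1][-6, 12]ᵀ.
Hence T = [1, 0] ⊗ [1, 0] ⊗ [20, -22] + [0, 1] ⊗ [1, 0] ⊗ [-6, 12], so rank(T) ≤ 2.
These bounds meet, so rank(T) = 2.

rank(T) = 2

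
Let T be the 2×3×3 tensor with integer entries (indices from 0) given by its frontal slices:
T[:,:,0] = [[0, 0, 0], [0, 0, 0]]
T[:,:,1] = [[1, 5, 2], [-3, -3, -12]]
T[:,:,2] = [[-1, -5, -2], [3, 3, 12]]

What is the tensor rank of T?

2

Lower bound: the mode-2 unfolding of T (rows indexed by j, columns by (i,k) = (0,0), (0,1), (0,2), (1,0), (1,1), (1,2)) is [[0, 1, -1, 0, -3, 3], [0, 5, -5, 0, -3, 3], [0, 2, -2, 0, -12, 12]].
There the 2×2 minor on rows j ∈ {0, 1}, columns (i,k) ∈ {(0,1), (1,1)} is det [[1, -3], [5, -3]] = 12 ≠ 0, so this unfolding has rank ≥ 2; CP rank is at least every unfolding rank, so rank(T) ≥ 2. (Unfolding ranks only ever bound the CP rank from below — rank(T) can be strictly larger than all of them — so the matching upper bound has to come from an explicit 2-term decomposition.)
Upper bound — finding two terms. Every mode-3 slice of T is a multiple of one matrix: T[:,:,k] = c[k]·M with c = [0, 1, -1] and M = [[1, 5, 2], [-3, -3, -12]] (rows indexed by i, columns by j). So it suffices to write M as a sum of two rank-1 matrices.
Splitting M by its rows (i = 0, 1), M = [1, 0][1, 5, 2]ᵀ + [0, 1][-3, -3, -12]ᵀ.
Hence T = [1, 0] ⊗ [1, 5, 2] ⊗ [0, 1, -1] + [0, 1] ⊗ [-3, -3, -12] ⊗ [0, 1, -1], so rank(T) ≤ 2.
These bounds meet, so rank(T) = 2.
Check entry T[0,1,2] = -5: (1)·(5)·(-1) + (0)·(-3)·(-1) = -5.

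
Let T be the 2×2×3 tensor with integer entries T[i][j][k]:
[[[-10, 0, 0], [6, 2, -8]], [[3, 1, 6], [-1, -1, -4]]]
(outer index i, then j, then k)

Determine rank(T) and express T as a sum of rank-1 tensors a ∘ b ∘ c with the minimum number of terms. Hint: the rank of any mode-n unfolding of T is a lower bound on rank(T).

Lower bound: the mode-3 unfolding of T (rows indexed by k, columns by (i,j) = (0,0), (0,1), (1,0), (1,1)) is [[-10, 6, 3, -1], [0, 2, 1, -1], [0, -8, 6, -4]].
There the 3×3 minor on rows k ∈ {0, 1, 2}, columns (i,j) ∈ {(0,0), (0,1), (1,0)} is det [[-10, 6, 3], [0, 2, 1], [0, -8, 6]] = -200 ≠ 0, so this unfolding has rank ≥ 3; CP rank is at least every unfolding rank, so rank(T) ≥ 3. (Flattening ranks never certify an upper bound on CP rank; for that we must actually write T with 3 rank-1 terms.)
Upper bound: T is a sum of 3 rank-1 terms, T = [1, 0] ∘ [1, -2] ∘ [0, -2, 4] + [2, -1] ∘ [2, -1] ∘ [-2, 0, -2] + [2, 1] ∘ [1, -1] ∘ [-1, 1, 2] (written with every a and b primitive with positive leading entry and the scale carried by c; CP decompositions are not unique, and this one is verified by expanding entrywise), so rank(T) ≤ 3.
These bounds meet, so rank(T) = 3.

rank(T) = 3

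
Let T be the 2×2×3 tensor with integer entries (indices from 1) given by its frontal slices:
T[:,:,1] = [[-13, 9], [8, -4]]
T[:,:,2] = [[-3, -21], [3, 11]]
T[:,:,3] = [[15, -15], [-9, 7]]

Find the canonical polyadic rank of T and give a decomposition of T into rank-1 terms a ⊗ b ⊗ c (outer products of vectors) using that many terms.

Lower bound: the mode-3 unfolding of T (rows indexed by k, columns by (i,j) = (1,1), (1,2), (2,1), (2,2)) is [[-13, 9, 8, -4], [-3, -21, 3, 11], [15, -15, -9, 7]].
There the 2×2 minor on rows k ∈ {1, 2}, columns (i,j) ∈ {(1,1), (1,2)} is det [[-13, 9], [-3, -21]] = 300 ≠ 0, so this unfolding has rank ≥ 2; CP rank is at least every unfolding rank, so rank(T) ≥ 2. (This is only a lower bound: in general the CP rank may exceed every unfolding rank, so we still need to exhibit 2 rank-1 terms summing to T.)
Upper bound — finding two terms. Write S_k = T[:,:,k] for the frontal slices: S₁ = [[-13, 9], [8, -4]], S₂ = [[-3, -21], [3, 11]], S₃ = [[15, -15], [-9, 7]].
If T = a₁ ⊗ b₁ ⊗ c₁ + a₂ ⊗ b₂ ⊗ c₂ then each S_k = c₁[k]·a₁b₁ᵀ + c₂[k]·a₂b₂ᵀ. S₁ and S₂ are linearly independent, so a₁b₁ᵀ and a₂b₂ᵀ must span the same plane of matrices: they are the rank-1 matrices of the form x·S₁ + y·S₂.
det(x·S₁ + y·S₂) is −20·x² + 10·xy + 30·y² = (-10)·(2·x − 3·y)(x + y), vanishing at (x:y) = (3:2) and (1:-1).
M₁ = 3·S₁ + 2·S₂ = [[-45, -15], [30, 10]] = (-5)·[3, -2][3, 1]ᵀ and M₂ = S₁ − S₂ = [[-10, 30], [5, -15]] = (-5)·[2, -1][1, -3]ᵀ, so take a₁ = [3, -2], b₁ = [3, 1], a₂ = [2, -1], b₂ = [1, -3].
Each slice is an integer combination of E₁ = a₁b₁ᵀ and E₂ = a₂b₂ᵀ: S₁ = −E₁ − 2·E₂, S₂ = −E₁ + 3·E₂, S₃ = E₁ + 3·E₂; reading off coefficients, c₁ = [-1, -1, 1] and c₂ = [-2, 3, 3].
Hence T = [3, -2] ⊗ [3, 1] ⊗ [-1, -1, 1] + [2, -1] ⊗ [1, -3] ⊗ [-2, 3, 3], so rank(T) ≤ 2.
These bounds meet, so rank(T) = 2.

rank(T) = 2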